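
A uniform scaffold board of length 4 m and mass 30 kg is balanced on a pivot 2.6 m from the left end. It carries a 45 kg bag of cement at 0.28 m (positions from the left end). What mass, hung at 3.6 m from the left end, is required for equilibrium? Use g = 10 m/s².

Take moments about the pivot (at 2.6 m from the left end).
Beam weight: 30 × 10 = 300 N down at 2 m → arm 0.6 m, τ = 300 × 0.6 = 180 N·m counterclockwise.
Bag of cement: 45 × 10 = 450 N down at 0.28 m → arm 2.32 m, τ = 450 × 2.32 = 1044 N·m counterclockwise.
Net moment of known loads = 1224 N·m counterclockwise.
An unknown mass m at 3.6 m has arm 1 m; its moment is m·g·1 clockwise.
Στ = 0 ⇒ m × 10 × 1 = 1224 ⇒ m = 1224 / (10 × 1) = 122 kg.

m ≈ 122 kg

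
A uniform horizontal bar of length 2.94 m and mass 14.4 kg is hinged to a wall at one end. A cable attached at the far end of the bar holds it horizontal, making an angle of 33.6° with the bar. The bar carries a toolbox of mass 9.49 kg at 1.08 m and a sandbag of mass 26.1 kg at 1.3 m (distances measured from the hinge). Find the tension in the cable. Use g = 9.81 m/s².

T ≈ 394 N

About the hinge:
Beam weight: 14.4 × 9.81 = 141.3 N down at 1.47 m → arm 1.47 m, τ = 141.3 × 1.47 = 207.7 N·m clockwise.
Toolbox: 9.49 × 9.81 = 93.1 N down at 1.08 m → arm 1.08 m, τ = 93.1 × 1.08 = 100.5 N·m clockwise.
Sandbag: 26.1 × 9.81 = 256 N down at 1.3 m → arm 1.3 m, τ = 256 × 1.3 = 332.8 N·m clockwise.
Total clockwise load moment = 641 N·m.
The cable tension T acts at 2.94 m; only its component perpendicular to the bar, T sinθ, produces torque. sin 33.6° = 0.5534.
Στ = 0 ⇒ T × 2.94 × 0.5534 = 641 ⇒ T = 641 / 1.627 = 394 N.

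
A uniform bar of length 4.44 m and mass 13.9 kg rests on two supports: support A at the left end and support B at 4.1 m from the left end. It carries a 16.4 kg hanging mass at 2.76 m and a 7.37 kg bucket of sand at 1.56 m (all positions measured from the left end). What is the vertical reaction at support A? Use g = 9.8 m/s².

R_A ≈ 160 N

Take moments about support B.
Beam weight: 13.9 × 9.8 = 136.2 N down at 2.22 m → arm 1.88 m, τ = 136.2 × 1.88 = 256.1 N·m counterclockwise.
Hanging mass: 16.4 × 9.8 = 160.7 N down at 2.76 m → arm 1.34 m, τ = 160.7 × 1.34 = 215.3 N·m counterclockwise.
Bucket of sand: 7.37 × 9.8 = 72.23 N down at 1.56 m → arm 2.54 m, τ = 72.23 × 2.54 = 183.5 N·m counterclockwise.
Net load moment about support B = 654.9 N·m counterclockwise.
Reaction R at support A is upward at 0 m, arm 4.1 m → moment R × 4.1 clockwise.
Balancing moments: R × 4.1 = 654.9, giving R = 160 N.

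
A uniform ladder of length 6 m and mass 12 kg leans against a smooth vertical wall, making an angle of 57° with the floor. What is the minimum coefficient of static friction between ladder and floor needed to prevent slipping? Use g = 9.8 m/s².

μ_min ≈ 0.325

About the foot of the ladder:
Ladder weight 12×9.8 = 117.6 N acts at 3 m along the ladder; its horizontal arm is 3·cos57° = 1.634 m → τ = 192.2 N·m clockwise.
Wall normal N acts horizontally at the top; its moment arm is the height L sinθ = 6·sin57° = 5.032 m, counterclockwise.
Balancing moments: N × 5.032 = 192.2, giving N = 38.2 N.
ΣFx = 0 ⇒ f = N_wall = 38.2 N. ΣFy = 0 ⇒ N_floor = 117.6 N.
μ_min = f / N_floor = 38.2 / 117.6 = 0.325.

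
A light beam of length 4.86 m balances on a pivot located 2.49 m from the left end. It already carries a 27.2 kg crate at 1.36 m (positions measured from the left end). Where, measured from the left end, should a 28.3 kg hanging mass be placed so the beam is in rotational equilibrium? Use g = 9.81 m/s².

x ≈ 3.58 m from the left end

About the pivot (at 2.49 m from the left end):
Crate: 27.2 × 9.81 = 266.8 N down at 1.36 m → arm 1.13 m, τ = 266.8 × 1.13 = 301.5 N·m counterclockwise.
Net moment of existing loads = 301.5 N·m counterclockwise.
The hanging mass weighs 28.3 × 9.81 = 277.6 N and must supply an equal clockwise moment, so its lever arm about the pivot is 301.5 / 277.6 = 1.09 m.
That puts it at 2.49 + 1.09 = 3.58 m from the left end.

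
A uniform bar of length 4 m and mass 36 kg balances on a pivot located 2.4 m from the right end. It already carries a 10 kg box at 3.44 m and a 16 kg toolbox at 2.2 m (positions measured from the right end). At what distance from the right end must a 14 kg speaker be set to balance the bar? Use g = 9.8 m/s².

x ≈ 2.91 m from the right end

Choose the pivot (at 2.4 m from the right end) as the axis so the support reaction has zero arm there.
Beam weight: 36 × 9.8 = 352.8 N down at 2 m → arm 0.4 m, τ = 352.8 × 0.4 = 141.1 N·m clockwise.
Box: 10 × 9.8 = 98 N down at 3.44 m → arm 1.04 m, τ = 98 × 1.04 = 101.9 N·m counterclockwise.
Toolbox: 16 × 9.8 = 156.8 N down at 2.2 m → arm 0.2 m, τ = 156.8 × 0.2 = 31.36 N·m clockwise.
Net moment of existing loads = 70.56 N·m clockwise.
The speaker weighs 14 × 9.8 = 137.2 N and must supply an equal counterclockwise moment, so its lever arm about the pivot is 70.56 / 137.2 = 0.514 m.
That puts it at 2.4 + 0.514 = 2.91 m from the right end.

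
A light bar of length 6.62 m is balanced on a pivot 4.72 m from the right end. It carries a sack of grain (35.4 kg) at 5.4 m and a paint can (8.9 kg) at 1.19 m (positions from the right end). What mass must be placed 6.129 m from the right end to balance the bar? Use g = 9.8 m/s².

Take moments about the pivot (at 4.72 m from the right end).
Sack of grain: 35.4 × 9.8 = 346.9 N down at 5.4 m → arm 0.68 m, τ = 346.9 × 0.68 = 235.9 N·m counterclockwise.
Paint can: 8.9 × 9.8 = 87.22 N down at 1.19 m → arm 3.53 m, τ = 87.22 × 3.53 = 307.9 N·m clockwise.
Net moment of known loads = 72 N·m clockwise.
An unknown mass m at 6.129 m has arm 1.409 m; its moment is m·g·1.409 counterclockwise.
Στ = 0 ⇒ m × 9.8 × 1.409 = 72 ⇒ m = 72 / (9.8 × 1.409) = 5.21 kg.

m ≈ 5.21 kg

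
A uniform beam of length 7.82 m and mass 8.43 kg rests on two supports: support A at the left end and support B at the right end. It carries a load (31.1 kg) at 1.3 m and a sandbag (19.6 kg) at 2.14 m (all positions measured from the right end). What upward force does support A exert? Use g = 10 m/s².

Sum moments about support B (its reaction then has zero moment arm).
Beam weight: 8.43 × 10 = 84.3 N down at 3.91 m → arm 3.91 m, τ = 84.3 × 3.91 = 329.6 N·m counterclockwise.
Load: 31.1 × 10 = 311 N down at 1.3 m → arm 1.3 m, τ = 311 × 1.3 = 404.3 N·m counterclockwise.
Sandbag: 19.6 × 10 = 196 N down at 2.14 m → arm 2.14 m, τ = 196 × 2.14 = 419.4 N·m counterclockwise.
Net load moment about support B = 1153 N·m counterclockwise.
Reaction R at support A is upward at 7.82 m, arm 7.82 m → moment R × 7.82 clockwise.
Balancing moments: R × 7.82 = 1153, giving R = 147 N.

R_A ≈ 147 N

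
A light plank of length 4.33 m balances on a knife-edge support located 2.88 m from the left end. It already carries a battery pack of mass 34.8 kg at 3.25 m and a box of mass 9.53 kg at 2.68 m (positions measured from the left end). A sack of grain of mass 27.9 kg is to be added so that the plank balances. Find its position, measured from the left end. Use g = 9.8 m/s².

x ≈ 2.49 m from the left end

Sum moments about the knife-edge support (at 2.88 m from the left end) (the support reaction has zero arm there).
Battery pack: 34.8 × 9.8 = 341 N down at 3.25 m → arm 0.37 m, τ = 341 × 0.37 = 126.2 N·m clockwise.
Box: 9.53 × 9.8 = 93.39 N down at 2.68 m → arm 0.2 m, τ = 93.39 × 0.2 = 18.68 N·m counterclockwise.
Net moment of existing loads = 107.5 N·m clockwise.
The sack of grain weighs 27.9 × 9.8 = 273.4 N and must supply an equal counterclockwise moment, so its lever arm about the knife-edge support is 107.5 / 273.4 = 0.393 m.
That puts it at 2.88 − 0.393 = 2.49 m from the left end.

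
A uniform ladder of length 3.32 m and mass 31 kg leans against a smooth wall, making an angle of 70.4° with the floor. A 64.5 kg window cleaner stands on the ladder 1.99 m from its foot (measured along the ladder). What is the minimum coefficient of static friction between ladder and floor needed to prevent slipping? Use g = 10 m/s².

μ_min ≈ 0.202

Sum moments about the foot of the ladder (the floor normal and friction both act there and drop out).
Ladder weight 31×10 = 310 N acts at 1.66 m along the ladder; its horizontal arm is 1.66·cos70.4° = 0.5568 m → τ = 172.6 N·m clockwise.
Window cleaner: 64.5×10 = 645 N at 1.99 m → arm 0.6675 m → τ = 430.5 N·m clockwise.
Wall normal N acts horizontally at the top; its moment arm is the height L sinθ = 3.32·sin70.4° = 3.128 m, counterclockwise.
Setting net torque to zero: N × 3.128 = 603.1 → N = 192.8 N.
ΣFx = 0 ⇒ f = N_wall = 192.8 N. ΣFy = 0 ⇒ N_floor = 955 N.
μ_min = f / N_floor = 192.8 / 955 = 0.202.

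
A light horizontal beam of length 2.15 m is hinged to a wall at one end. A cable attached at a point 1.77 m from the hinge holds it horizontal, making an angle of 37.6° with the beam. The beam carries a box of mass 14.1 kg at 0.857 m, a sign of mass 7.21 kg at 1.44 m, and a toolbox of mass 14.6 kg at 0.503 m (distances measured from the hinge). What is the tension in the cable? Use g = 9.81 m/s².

T ≈ 271 N

Taking torques about the hinge:
Box: 14.1 × 9.81 = 138.3 N down at 0.857 m → arm 0.857 m, τ = 138.3 × 0.857 = 118.5 N·m clockwise.
Sign: 7.21 × 9.81 = 70.73 N down at 1.44 m → arm 1.44 m, τ = 70.73 × 1.44 = 101.9 N·m clockwise.
Toolbox: 14.6 × 9.81 = 143.2 N down at 0.503 m → arm 0.503 m, τ = 143.2 × 0.503 = 72.03 N·m clockwise.
Total clockwise load moment = 292.4 N·m.
The cable tension T acts at 1.77 m; only its component perpendicular to the beam, T sinθ, produces torque. sin 37.6° = 0.6101.
Balancing moments: T × 1.77 × 0.6101 = 292.4, giving T = 292.4 / 1.08 = 271 N.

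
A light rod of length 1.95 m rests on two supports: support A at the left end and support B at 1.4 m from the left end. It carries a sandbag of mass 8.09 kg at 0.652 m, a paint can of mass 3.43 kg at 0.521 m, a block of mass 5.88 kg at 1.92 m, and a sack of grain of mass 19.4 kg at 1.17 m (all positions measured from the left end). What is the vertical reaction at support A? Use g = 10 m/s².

Take moments about support B.
Sandbag: 8.09 × 10 = 80.9 N down at 0.652 m → arm 0.748 m, τ = 80.9 × 0.748 = 60.51 N·m counterclockwise.
Paint can: 3.43 × 10 = 34.3 N down at 0.521 m → arm 0.879 m, τ = 34.3 × 0.879 = 30.15 N·m counterclockwise.
Block: 5.88 × 10 = 58.8 N down at 1.92 m → arm 0.52 m, τ = 58.8 × 0.52 = 30.58 N·m clockwise.
Sack of grain: 19.4 × 10 = 194 N down at 1.17 m → arm 0.23 m, τ = 194 × 0.23 = 44.62 N·m counterclockwise.
Net load moment about support B = 104.7 N·m counterclockwise.
Reaction R at support A is upward at 0 m, arm 1.4 m → moment R × 1.4 clockwise.
Στ = 0 ⇒ R × 1.4 = 104.7 ⇒ R = 74.8 N.

R_A ≈ 74.8 N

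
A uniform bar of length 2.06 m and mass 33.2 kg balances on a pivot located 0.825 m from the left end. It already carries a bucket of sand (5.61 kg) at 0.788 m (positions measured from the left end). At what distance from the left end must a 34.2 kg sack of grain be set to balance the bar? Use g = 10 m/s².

x ≈ 0.632 m from the left end

Sum moments about the pivot (at 0.825 m from the left end) (the support reaction has zero arm there).
Beam weight: 33.2 × 10 = 332 N down at 1.03 m → arm 0.205 m, τ = 332 × 0.205 = 68.06 N·m clockwise.
Bucket of sand: 5.61 × 10 = 56.1 N down at 0.788 m → arm 0.037 m, τ = 56.1 × 0.037 = 2.076 N·m counterclockwise.
Net moment of existing loads = 65.98 N·m clockwise.
The sack of grain weighs 34.2 × 10 = 342 N and must supply an equal counterclockwise moment, so its lever arm about the pivot is 65.98 / 342 = 0.193 m.
That puts it at 0.825 − 0.193 = 0.632 m from the left end.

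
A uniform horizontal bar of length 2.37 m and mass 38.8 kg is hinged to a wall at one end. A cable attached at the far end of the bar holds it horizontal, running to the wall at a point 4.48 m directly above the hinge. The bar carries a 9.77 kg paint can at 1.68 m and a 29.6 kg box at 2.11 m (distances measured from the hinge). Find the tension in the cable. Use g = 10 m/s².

T ≈ 596 N

Sum moments about the hinge (the unknown hinge reaction has zero arm there).
Beam weight: 38.8 × 10 = 388 N down at 1.185 m → arm 1.185 m, τ = 388 × 1.185 = 459.8 N·m clockwise.
Paint can: 9.77 × 10 = 97.7 N down at 1.68 m → arm 1.68 m, τ = 97.7 × 1.68 = 164.1 N·m clockwise.
Box: 29.6 × 10 = 296 N down at 2.11 m → arm 2.11 m, τ = 296 × 2.11 = 624.6 N·m clockwise.
Total clockwise load moment = 1248 N·m.
The cable tension T acts at 2.37 m; only its component perpendicular to the bar, T sinθ, produces torque. sinθ = h/√(h²+d²) = 4.48/√(4.48²+2.37²) = 0.8839.
For rotational equilibrium, T × 2.37 × 0.8839 = 1248, so T = 1248 / 2.095 = 596 N.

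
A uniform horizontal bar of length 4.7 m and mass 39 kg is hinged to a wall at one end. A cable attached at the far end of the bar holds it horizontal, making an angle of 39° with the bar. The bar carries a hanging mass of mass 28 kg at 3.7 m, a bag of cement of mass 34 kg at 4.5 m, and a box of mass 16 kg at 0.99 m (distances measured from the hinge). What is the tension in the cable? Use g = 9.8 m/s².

T ≈ 1210 N

Choose the hinge as the axis so the unknown hinge reaction has zero arm there.
Beam weight: 39 × 9.8 = 382.2 N down at 2.35 m → arm 2.35 m, τ = 382.2 × 2.35 = 898.2 N·m clockwise.
Hanging mass: 28 × 9.8 = 274.4 N down at 3.7 m → arm 3.7 m, τ = 274.4 × 3.7 = 1015 N·m clockwise.
Bag of cement: 34 × 9.8 = 333.2 N down at 4.5 m → arm 4.5 m, τ = 333.2 × 4.5 = 1499 N·m clockwise.
Box: 16 × 9.8 = 156.8 N down at 0.99 m → arm 0.99 m, τ = 156.8 × 0.99 = 155.2 N·m clockwise.
Total clockwise load moment = 3567 N·m.
The cable tension T acts at 4.7 m; only its component perpendicular to the bar, T sinθ, produces torque. sin 39° = 0.6293.
Στ = 0 ⇒ T × 4.7 × 0.6293 = 3567 ⇒ T = 3567 / 2.958 = 1210 N.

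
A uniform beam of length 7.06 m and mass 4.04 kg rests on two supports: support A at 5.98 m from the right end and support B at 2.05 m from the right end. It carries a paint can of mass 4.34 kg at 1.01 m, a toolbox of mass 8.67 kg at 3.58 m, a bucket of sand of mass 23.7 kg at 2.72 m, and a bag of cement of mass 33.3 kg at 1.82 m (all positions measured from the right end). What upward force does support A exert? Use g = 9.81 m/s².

R_A ≈ 57.3 N

Choose support B as the axis so its reaction then has zero moment arm.
Beam weight: 4.04 × 9.81 = 39.63 N down at 3.53 m → arm 1.48 m, τ = 39.63 × 1.48 = 58.65 N·m counterclockwise.
Paint can: 4.34 × 9.81 = 42.58 N down at 1.01 m → arm 1.04 m, τ = 42.58 × 1.04 = 44.28 N·m clockwise.
Toolbox: 8.67 × 9.81 = 85.05 N down at 3.58 m → arm 1.53 m, τ = 85.05 × 1.53 = 130.1 N·m counterclockwise.
Bucket of sand: 23.7 × 9.81 = 232.5 N down at 2.72 m → arm 0.67 m, τ = 232.5 × 0.67 = 155.8 N·m counterclockwise.
Bag of cement: 33.3 × 9.81 = 326.7 N down at 1.82 m → arm 0.23 m, τ = 326.7 × 0.23 = 75.14 N·m clockwise.
Net load moment about support B = 225.1 N·m counterclockwise.
Reaction R at support A is upward at 5.98 m, arm 3.93 m → moment R × 3.93 clockwise.
Balancing moments: R × 3.93 = 225.1, giving R = 57.3 N.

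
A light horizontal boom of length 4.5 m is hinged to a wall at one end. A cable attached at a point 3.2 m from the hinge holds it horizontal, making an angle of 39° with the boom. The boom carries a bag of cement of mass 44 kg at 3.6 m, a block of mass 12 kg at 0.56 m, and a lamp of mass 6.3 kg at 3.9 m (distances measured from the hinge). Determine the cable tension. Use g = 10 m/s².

Taking torques about the hinge:
Bag of cement: 44 × 10 = 440 N down at 3.6 m → arm 3.6 m, τ = 440 × 3.6 = 1584 N·m clockwise.
Block: 12 × 10 = 120 N down at 0.56 m → arm 0.56 m, τ = 120 × 0.56 = 67.2 N·m clockwise.
Lamp: 6.3 × 10 = 63 N down at 3.9 m → arm 3.9 m, τ = 63 × 3.9 = 245.7 N·m clockwise.
Total clockwise load moment = 1897 N·m.
The cable tension T acts at 3.2 m; only its component perpendicular to the boom, T sinθ, produces torque. sin 39° = 0.6293.
Balancing moments: T × 3.2 × 0.6293 = 1897, giving T = 1897 / 2.014 = 942 N.

T ≈ 942 N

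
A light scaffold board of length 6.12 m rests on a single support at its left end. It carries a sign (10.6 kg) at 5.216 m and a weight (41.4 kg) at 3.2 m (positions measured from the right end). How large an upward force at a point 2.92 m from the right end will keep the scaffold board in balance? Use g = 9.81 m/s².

F ≈ 400 N

Choose the left end as the axis so the unknown pivot reaction has zero arm there.
Sign: 10.6 × 9.81 = 104 N down at 5.216 m → arm 0.904 m, τ = 104 × 0.904 = 94.02 N·m clockwise.
Weight: 41.4 × 9.81 = 406.1 N down at 3.2 m → arm 2.92 m, τ = 406.1 × 2.92 = 1186 N·m clockwise.
Net moment of the loads = 1280 N·m clockwise.
The upward force F acts at a point 2.92 m from the right end, arm 3.2 m, giving F × 3.2 counterclockwise.
For rotational equilibrium, F × 3.2 = 1280, so F = 1280 / 3.2 = 400 N.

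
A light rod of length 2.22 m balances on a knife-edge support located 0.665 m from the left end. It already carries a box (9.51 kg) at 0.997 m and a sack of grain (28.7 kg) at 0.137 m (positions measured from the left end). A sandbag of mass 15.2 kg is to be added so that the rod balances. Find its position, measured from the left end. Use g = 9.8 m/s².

x ≈ 1.45 m from the left end

Sum moments about the knife-edge support (at 0.665 m from the left end) (the support reaction has zero arm there).
Box: 9.51 × 9.8 = 93.2 N down at 0.997 m → arm 0.332 m, τ = 93.2 × 0.332 = 30.94 N·m clockwise.
Sack of grain: 28.7 × 9.8 = 281.3 N down at 0.137 m → arm 0.528 m, τ = 281.3 × 0.528 = 148.5 N·m counterclockwise.
Net moment of existing loads = 117.6 N·m counterclockwise.
The sandbag weighs 15.2 × 9.8 = 149 N and must supply an equal clockwise moment, so its lever arm about the knife-edge support is 117.6 / 149 = 0.789 m.
That puts it at 0.665 + 0.789 = 1.45 m from the left end.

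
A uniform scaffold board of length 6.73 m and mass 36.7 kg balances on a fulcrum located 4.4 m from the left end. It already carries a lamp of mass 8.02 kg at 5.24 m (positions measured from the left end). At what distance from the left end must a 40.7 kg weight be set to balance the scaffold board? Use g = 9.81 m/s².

x ≈ 5.17 m from the left end

Taking torques about the fulcrum (at 4.4 m from the left end):
Beam weight: 36.7 × 9.81 = 360 N down at 3.365 m → arm 1.035 m, τ = 360 × 1.035 = 372.6 N·m counterclockwise.
Lamp: 8.02 × 9.81 = 78.68 N down at 5.24 m → arm 0.84 m, τ = 78.68 × 0.84 = 66.09 N·m clockwise.
Net moment of existing loads = 306.5 N·m counterclockwise.
The weight weighs 40.7 × 9.81 = 399.3 N and must supply an equal clockwise moment, so its lever arm about the fulcrum is 306.5 / 399.3 = 0.768 m.
That puts it at 4.4 + 0.768 = 5.17 m from the left end.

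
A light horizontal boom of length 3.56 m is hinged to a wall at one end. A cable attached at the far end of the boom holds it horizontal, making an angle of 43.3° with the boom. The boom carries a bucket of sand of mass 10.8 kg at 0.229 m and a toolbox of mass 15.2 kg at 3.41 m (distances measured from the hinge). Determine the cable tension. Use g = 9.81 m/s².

T ≈ 218 N

Choose the hinge as the axis so the unknown hinge reaction has zero arm there.
Bucket of sand: 10.8 × 9.81 = 105.9 N down at 0.229 m → arm 0.229 m, τ = 105.9 × 0.229 = 24.25 N·m clockwise.
Toolbox: 15.2 × 9.81 = 149.1 N down at 3.41 m → arm 3.41 m, τ = 149.1 × 3.41 = 508.4 N·m clockwise.
Total clockwise load moment = 532.6 N·m.
The cable tension T acts at 3.56 m; only its component perpendicular to the boom, T sinθ, produces torque. sin 43.3° = 0.6858.
For rotational equilibrium, T × 3.56 × 0.6858 = 532.6, so T = 532.6 / 2.441 = 218 N.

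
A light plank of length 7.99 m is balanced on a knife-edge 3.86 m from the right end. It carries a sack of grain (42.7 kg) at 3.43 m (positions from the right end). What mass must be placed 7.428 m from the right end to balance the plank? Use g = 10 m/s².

Sum moments about the knife-edge (at 3.86 m from the right end) (the support reaction has zero arm there).
Sack of grain: 42.7 × 10 = 427 N down at 3.43 m → arm 0.43 m, τ = 427 × 0.43 = 183.6 N·m clockwise.
Net moment of known loads = 183.6 N·m clockwise.
An unknown mass m at 7.428 m has arm 3.568 m; its moment is m·g·3.568 counterclockwise.
For rotational equilibrium, m × 10 × 3.568 = 183.6, so m = 183.6 / (10 × 3.568) = 5.15 kg.

m ≈ 5.15 kg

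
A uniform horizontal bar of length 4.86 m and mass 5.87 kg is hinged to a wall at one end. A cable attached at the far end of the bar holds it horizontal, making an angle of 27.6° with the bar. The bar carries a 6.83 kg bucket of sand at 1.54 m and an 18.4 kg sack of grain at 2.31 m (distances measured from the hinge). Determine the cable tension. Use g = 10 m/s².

T ≈ 299 N

Take moments about the hinge.
Beam weight: 5.87 × 10 = 58.7 N down at 2.43 m → arm 2.43 m, τ = 58.7 × 2.43 = 142.6 N·m clockwise.
Bucket of sand: 6.83 × 10 = 68.3 N down at 1.54 m → arm 1.54 m, τ = 68.3 × 1.54 = 105.2 N·m clockwise.
Sack of grain: 18.4 × 10 = 184 N down at 2.31 m → arm 2.31 m, τ = 184 × 2.31 = 425 N·m clockwise.
Total clockwise load moment = 672.8 N·m.
The cable tension T acts at 4.86 m; only its component perpendicular to the bar, T sinθ, produces torque. sin 27.6° = 0.4633.
For rotational equilibrium, T × 4.86 × 0.4633 = 672.8, so T = 672.8 / 2.252 = 299 N.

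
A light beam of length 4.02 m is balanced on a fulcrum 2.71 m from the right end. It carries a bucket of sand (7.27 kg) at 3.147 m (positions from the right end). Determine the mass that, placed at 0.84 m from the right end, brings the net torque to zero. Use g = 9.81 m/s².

About the fulcrum (at 2.71 m from the right end):
Bucket of sand: 7.27 × 9.81 = 71.32 N down at 3.147 m → arm 0.437 m, τ = 71.32 × 0.437 = 31.17 N·m counterclockwise.
Net moment of known loads = 31.17 N·m counterclockwise.
An unknown mass m at 0.84 m has arm 1.87 m; its moment is m·g·1.87 clockwise.
Balancing moments: m × 9.81 × 1.87 = 31.17, giving m = 31.17 / (9.81 × 1.87) = 1.7 kg.

m ≈ 1.7 kg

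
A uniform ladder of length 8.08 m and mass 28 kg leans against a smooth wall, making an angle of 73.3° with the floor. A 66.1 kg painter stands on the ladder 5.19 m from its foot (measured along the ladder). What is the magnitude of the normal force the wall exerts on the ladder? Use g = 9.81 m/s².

About the foot of the ladder:
Ladder weight 28×9.81 = 274.7 N acts at 4.04 m along the ladder; its horizontal arm is 4.04·cos73.3° = 1.161 m → τ = 318.9 N·m clockwise.
Painter: 66.1×9.81 = 648.4 N at 5.19 m → arm 1.491 m → τ = 966.8 N·m clockwise.
Wall normal N acts horizontally at the top; its moment arm is the height L sinθ = 8.08·sin73.3° = 7.739 m, counterclockwise.
For rotational equilibrium, N × 7.739 = 1286, so N = 166 N.

N_wall ≈ 166 N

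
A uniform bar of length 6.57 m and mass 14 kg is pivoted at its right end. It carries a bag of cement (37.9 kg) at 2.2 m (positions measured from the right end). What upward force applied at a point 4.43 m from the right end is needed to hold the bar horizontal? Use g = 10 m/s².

About the right end:
Beam weight: 14 × 10 = 140 N down at 3.285 m → arm 3.285 m, τ = 140 × 3.285 = 459.9 N·m counterclockwise.
Bag of cement: 37.9 × 10 = 379 N down at 2.2 m → arm 2.2 m, τ = 379 × 2.2 = 833.8 N·m counterclockwise.
Net moment of the loads = 1294 N·m counterclockwise.
The upward force F acts at a point 4.43 m from the right end, arm 4.43 m, giving F × 4.43 clockwise.
For rotational equilibrium, F × 4.43 = 1294, so F = 1294 / 4.43 = 292 N.

F ≈ 292 N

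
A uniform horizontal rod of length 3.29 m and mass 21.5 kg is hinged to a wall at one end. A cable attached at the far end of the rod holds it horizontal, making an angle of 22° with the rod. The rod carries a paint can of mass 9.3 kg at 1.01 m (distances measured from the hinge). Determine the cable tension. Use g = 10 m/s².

About the hinge:
Beam weight: 21.5 × 10 = 215 N down at 1.645 m → arm 1.645 m, τ = 215 × 1.645 = 353.7 N·m clockwise.
Paint can: 9.3 × 10 = 93 N down at 1.01 m → arm 1.01 m, τ = 93 × 1.01 = 93.93 N·m clockwise.
Total clockwise load moment = 447.6 N·m.
The cable tension T acts at 3.29 m; only its component perpendicular to the rod, T sinθ, produces torque. sin 22° = 0.3746.
Balancing moments: T × 3.29 × 0.3746 = 447.6, giving T = 447.6 / 1.232 = 363 N.

T ≈ 363 N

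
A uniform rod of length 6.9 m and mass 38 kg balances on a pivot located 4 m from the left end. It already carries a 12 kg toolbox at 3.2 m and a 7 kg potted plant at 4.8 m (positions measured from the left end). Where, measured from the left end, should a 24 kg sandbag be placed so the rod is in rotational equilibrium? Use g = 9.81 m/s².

Choose the pivot (at 4 m from the left end) as the axis so the support reaction has zero arm there.
Beam weight: 38 × 9.81 = 372.8 N down at 3.45 m → arm 0.55 m, τ = 372.8 × 0.55 = 205 N·m counterclockwise.
Toolbox: 12 × 9.81 = 117.7 N down at 3.2 m → arm 0.8 m, τ = 117.7 × 0.8 = 94.16 N·m counterclockwise.
Potted plant: 7 × 9.81 = 68.67 N down at 4.8 m → arm 0.8 m, τ = 68.67 × 0.8 = 54.94 N·m clockwise.
Net moment of existing loads = 244.2 N·m counterclockwise.
The sandbag weighs 24 × 9.81 = 235.4 N and must supply an equal clockwise moment, so its lever arm about the pivot is 244.2 / 235.4 = 1.04 m.
That puts it at 4 + 1.04 = 5.04 m from the left end.

x ≈ 5.04 m from the left end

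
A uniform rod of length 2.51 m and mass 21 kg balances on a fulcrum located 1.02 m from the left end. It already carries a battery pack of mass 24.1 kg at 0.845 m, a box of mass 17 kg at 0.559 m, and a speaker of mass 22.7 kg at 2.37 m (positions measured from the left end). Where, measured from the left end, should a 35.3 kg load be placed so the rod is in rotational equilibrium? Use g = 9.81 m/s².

Taking torques about the fulcrum (at 1.02 m from the left end):
Beam weight: 21 × 9.81 = 206 N down at 1.255 m → arm 0.235 m, τ = 206 × 0.235 = 48.41 N·m clockwise.
Battery pack: 24.1 × 9.81 = 236.4 N down at 0.845 m → arm 0.175 m, τ = 236.4 × 0.175 = 41.37 N·m counterclockwise.
Box: 17 × 9.81 = 166.8 N down at 0.559 m → arm 0.461 m, τ = 166.8 × 0.461 = 76.89 N·m counterclockwise.
Speaker: 22.7 × 9.81 = 222.7 N down at 2.37 m → arm 1.35 m, τ = 222.7 × 1.35 = 300.6 N·m clockwise.
Net moment of existing loads = 230.8 N·m clockwise.
The load weighs 35.3 × 9.81 = 346.3 N and must supply an equal counterclockwise moment, so its lever arm about the fulcrum is 230.8 / 346.3 = 0.666 m.
That puts it at 1.02 − 0.666 = 0.354 m from the left end.

x ≈ 0.354 m from the left end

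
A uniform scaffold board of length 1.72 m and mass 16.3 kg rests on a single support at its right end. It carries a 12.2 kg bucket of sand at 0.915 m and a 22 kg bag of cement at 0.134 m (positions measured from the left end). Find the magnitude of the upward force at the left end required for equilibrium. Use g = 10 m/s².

Sum moments about the right end (the unknown pivot reaction has zero arm there).
Beam weight: 16.3 × 10 = 163 N down at 0.86 m → arm 0.86 m, τ = 163 × 0.86 = 140.2 N·m counterclockwise.
Bucket of sand: 12.2 × 10 = 122 N down at 0.915 m → arm 0.805 m, τ = 122 × 0.805 = 98.21 N·m counterclockwise.
Bag of cement: 22 × 10 = 220 N down at 0.134 m → arm 1.586 m, τ = 220 × 1.586 = 348.9 N·m counterclockwise.
Net moment of the loads = 587.3 N·m counterclockwise.
The upward force F acts at the left end, arm 1.72 m, giving F × 1.72 clockwise.
Στ = 0 ⇒ F × 1.72 = 587.3 ⇒ F = 587.3 / 1.72 = 341 N.

F ≈ 341 N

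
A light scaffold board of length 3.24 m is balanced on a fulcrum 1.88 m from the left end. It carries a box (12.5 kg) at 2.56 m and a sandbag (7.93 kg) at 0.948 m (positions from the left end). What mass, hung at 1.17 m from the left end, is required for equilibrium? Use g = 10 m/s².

m ≈ 1.56 kg

About the fulcrum (at 1.88 m from the left end):
Box: 12.5 × 10 = 125 N down at 2.56 m → arm 0.68 m, τ = 125 × 0.68 = 85 N·m clockwise.
Sandbag: 7.93 × 10 = 79.3 N down at 0.948 m → arm 0.932 m, τ = 79.3 × 0.932 = 73.91 N·m counterclockwise.
Net moment of known loads = 11.09 N·m clockwise.
An unknown mass m at 1.17 m has arm 0.71 m; its moment is m·g·0.71 counterclockwise.
Balancing moments: m × 10 × 0.71 = 11.09, giving m = 11.09 / (10 × 0.71) = 1.56 kg.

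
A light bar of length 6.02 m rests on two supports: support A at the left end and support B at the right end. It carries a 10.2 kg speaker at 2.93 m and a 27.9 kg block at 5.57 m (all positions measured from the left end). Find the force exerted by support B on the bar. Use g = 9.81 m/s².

About support A:
Speaker: 10.2 × 9.81 = 100.1 N down at 2.93 m → arm 2.93 m, τ = 100.1 × 2.93 = 293.3 N·m clockwise.
Block: 27.9 × 9.81 = 273.7 N down at 5.57 m → arm 5.57 m, τ = 273.7 × 5.57 = 1525 N·m clockwise.
Net load moment about support A = 1818 N·m clockwise.
Reaction R at support B is upward at 6.02 m, arm 6.02 m → moment R × 6.02 counterclockwise.
Setting net torque to zero: R × 6.02 = 1818 → R = 302 N.

R_B ≈ 302 N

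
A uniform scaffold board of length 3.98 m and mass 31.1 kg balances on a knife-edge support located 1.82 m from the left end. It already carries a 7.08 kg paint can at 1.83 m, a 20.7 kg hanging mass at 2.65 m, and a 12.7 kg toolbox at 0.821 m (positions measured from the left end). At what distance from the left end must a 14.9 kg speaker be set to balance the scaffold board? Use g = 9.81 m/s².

x ≈ 1.16 m from the left end

About the knife-edge support (at 1.82 m from the left end):
Beam weight: 31.1 × 9.81 = 305.1 N down at 1.99 m → arm 0.17 m, τ = 305.1 × 0.17 = 51.87 N·m clockwise.
Paint can: 7.08 × 9.81 = 69.45 N down at 1.83 m → arm 0.01 m, τ = 69.45 × 0.01 = 0.6945 N·m clockwise.
Hanging mass: 20.7 × 9.81 = 203.1 N down at 2.65 m → arm 0.83 m, τ = 203.1 × 0.83 = 168.6 N·m clockwise.
Toolbox: 12.7 × 9.81 = 124.6 N down at 0.821 m → arm 0.999 m, τ = 124.6 × 0.999 = 124.5 N·m counterclockwise.
Net moment of existing loads = 96.66 N·m clockwise.
The speaker weighs 14.9 × 9.81 = 146.2 N and must supply an equal counterclockwise moment, so its lever arm about the knife-edge support is 96.66 / 146.2 = 0.661 m.
That puts it at 1.82 − 0.661 = 1.16 m from the left end.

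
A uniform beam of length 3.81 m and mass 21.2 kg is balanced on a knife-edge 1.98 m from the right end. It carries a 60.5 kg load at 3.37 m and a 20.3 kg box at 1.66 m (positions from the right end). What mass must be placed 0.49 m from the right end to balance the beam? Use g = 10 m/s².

m ≈ 51 kg

Taking torques about the knife-edge (at 1.98 m from the right end):
Beam weight: 21.2 × 10 = 212 N down at 1.905 m → arm 0.075 m, τ = 212 × 0.075 = 15.9 N·m clockwise.
Load: 60.5 × 10 = 605 N down at 3.37 m → arm 1.39 m, τ = 605 × 1.39 = 840.9 N·m counterclockwise.
Box: 20.3 × 10 = 203 N down at 1.66 m → arm 0.32 m, τ = 203 × 0.32 = 64.96 N·m clockwise.
Net moment of known loads = 760 N·m counterclockwise.
An unknown mass m at 0.49 m has arm 1.49 m; its moment is m·g·1.49 clockwise.
Setting net torque to zero: m × 10 × 1.49 = 760 → m = 760 / (10 × 1.49) = 51 kg.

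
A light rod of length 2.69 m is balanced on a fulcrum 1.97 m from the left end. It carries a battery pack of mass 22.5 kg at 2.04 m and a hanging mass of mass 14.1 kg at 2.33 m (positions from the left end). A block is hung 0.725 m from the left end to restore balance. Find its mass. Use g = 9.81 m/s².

Sum moments about the fulcrum (at 1.97 m from the left end) (the support reaction has zero arm there).
Battery pack: 22.5 × 9.81 = 220.7 N down at 2.04 m → arm 0.07 m, τ = 220.7 × 0.07 = 15.45 N·m clockwise.
Hanging mass: 14.1 × 9.81 = 138.3 N down at 2.33 m → arm 0.36 m, τ = 138.3 × 0.36 = 49.79 N·m clockwise.
Net moment of known loads = 65.24 N·m clockwise.
An unknown mass m at 0.725 m has arm 1.245 m; its moment is m·g·1.245 counterclockwise.
Setting net torque to zero: m × 9.81 × 1.245 = 65.24 → m = 65.24 / (9.81 × 1.245) = 5.34 kg.

m ≈ 5.34 kg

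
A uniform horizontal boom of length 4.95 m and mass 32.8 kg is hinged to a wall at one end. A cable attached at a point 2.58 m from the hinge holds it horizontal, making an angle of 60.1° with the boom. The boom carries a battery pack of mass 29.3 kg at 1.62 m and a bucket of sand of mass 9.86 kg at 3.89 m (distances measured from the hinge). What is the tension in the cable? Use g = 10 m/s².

Taking torques about the hinge:
Beam weight: 32.8 × 10 = 328 N down at 2.475 m → arm 2.475 m, τ = 328 × 2.475 = 811.8 N·m clockwise.
Battery pack: 29.3 × 10 = 293 N down at 1.62 m → arm 1.62 m, τ = 293 × 1.62 = 474.7 N·m clockwise.
Bucket of sand: 9.86 × 10 = 98.6 N down at 3.89 m → arm 3.89 m, τ = 98.6 × 3.89 = 383.6 N·m clockwise.
Total clockwise load moment = 1670 N·m.
The cable tension T acts at 2.58 m; only its component perpendicular to the boom, T sinθ, produces torque. sin 60.1° = 0.8669.
Setting net torque to zero: T × 2.58 × 0.8669 = 1670 → T = 1670 / 2.237 = 747 N.

T ≈ 747 N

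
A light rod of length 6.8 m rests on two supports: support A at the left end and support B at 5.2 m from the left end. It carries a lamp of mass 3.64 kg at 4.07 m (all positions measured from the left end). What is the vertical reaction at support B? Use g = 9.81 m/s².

Choose support A as the axis so its reaction then has zero moment arm.
Lamp: 3.64 × 9.81 = 35.71 N down at 4.07 m → arm 4.07 m, τ = 35.71 × 4.07 = 145.3 N·m clockwise.
Net load moment about support A = 145.3 N·m clockwise.
Reaction R at support B is upward at 5.2 m, arm 5.2 m → moment R × 5.2 counterclockwise.
Setting net torque to zero: R × 5.2 = 145.3 → R = 27.9 N.

R_B ≈ 27.9 N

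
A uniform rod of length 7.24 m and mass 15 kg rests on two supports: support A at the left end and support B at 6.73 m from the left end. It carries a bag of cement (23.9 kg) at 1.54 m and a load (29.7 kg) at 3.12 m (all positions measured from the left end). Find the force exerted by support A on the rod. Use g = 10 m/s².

Choose support B as the axis so its reaction then has zero moment arm.
Beam weight: 15 × 10 = 150 N down at 3.62 m → arm 3.11 m, τ = 150 × 3.11 = 466.5 N·m counterclockwise.
Bag of cement: 23.9 × 10 = 239 N down at 1.54 m → arm 5.19 m, τ = 239 × 5.19 = 1240 N·m counterclockwise.
Load: 29.7 × 10 = 297 N down at 3.12 m → arm 3.61 m, τ = 297 × 3.61 = 1072 N·m counterclockwise.
Net load moment about support B = 2778 N·m counterclockwise.
Reaction R at support A is upward at 0 m, arm 6.73 m → moment R × 6.73 clockwise.
Balancing moments: R × 6.73 = 2778, giving R = 413 N.

R_A ≈ 413 N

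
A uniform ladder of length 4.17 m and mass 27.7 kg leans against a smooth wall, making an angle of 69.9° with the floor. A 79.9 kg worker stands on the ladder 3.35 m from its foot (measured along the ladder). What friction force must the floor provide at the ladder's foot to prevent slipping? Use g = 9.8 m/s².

f ≈ 280 N

About the foot of the ladder:
Ladder weight 27.7×9.8 = 271.5 N acts at 2.085 m along the ladder; its horizontal arm is 2.085·cos69.9° = 0.7165 m → τ = 194.5 N·m clockwise.
Worker: 79.9×9.8 = 783 N at 3.35 m → arm 1.151 m → τ = 901.2 N·m clockwise.
Wall normal N acts horizontally at the top; its moment arm is the height L sinθ = 4.17·sin69.9° = 3.916 m, counterclockwise.
Στ = 0 ⇒ N × 3.916 = 1096 ⇒ N = 280 N.
ΣFx = 0: friction at the foot balances the wall's push, so f = N_wall = 280 N.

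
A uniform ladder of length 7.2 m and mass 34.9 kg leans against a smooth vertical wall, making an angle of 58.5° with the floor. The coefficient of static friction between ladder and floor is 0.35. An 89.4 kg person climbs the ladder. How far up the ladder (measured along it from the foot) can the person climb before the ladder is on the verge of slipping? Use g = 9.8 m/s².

Taking torques about the foot of the ladder:
Ladder weight 34.9×9.8 = 342 N acts at 3.6 m along the ladder; its horizontal arm is 3.6·cos58.5° = 1.881 m → τ = 643.3 N·m clockwise.
Person weight 89.4×9.8 = 876.1 N at distance d → arm d·cos58.5° → τ = 876.1·d·0.5225 clockwise.
Wall normal N at the top has arm L sinθ = 6.139 m counterclockwise, so Στ = 0 gives N·6.139 = 643.3 + 457.8·d.
ΣFy = 0 ⇒ N_floor = 1218 N, so the maximum friction is μ_s·N_floor = 0.35×1218 = 426.3 N. ΣFx = 0 ⇒ N_wall = f, so at the slipping point N = 426.3 N.
Substituting: 426.3×6.139 = 643.3 + 457.8·d ⇒ d = (2617 − 643.3) / 457.8 = 4.31 m.

d ≈ 4.31 m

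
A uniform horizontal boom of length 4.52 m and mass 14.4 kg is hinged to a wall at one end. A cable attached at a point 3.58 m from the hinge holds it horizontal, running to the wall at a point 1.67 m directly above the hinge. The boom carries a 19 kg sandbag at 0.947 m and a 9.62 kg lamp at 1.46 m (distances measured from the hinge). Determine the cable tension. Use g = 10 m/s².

T ≈ 427 N

Sum moments about the hinge (the unknown hinge reaction has zero arm there).
Beam weight: 14.4 × 10 = 144 N down at 2.26 m → arm 2.26 m, τ = 144 × 2.26 = 325.4 N·m clockwise.
Sandbag: 19 × 10 = 190 N down at 0.947 m → arm 0.947 m, τ = 190 × 0.947 = 179.9 N·m clockwise.
Lamp: 9.62 × 10 = 96.2 N down at 1.46 m → arm 1.46 m, τ = 96.2 × 1.46 = 140.5 N·m clockwise.
Total clockwise load moment = 645.8 N·m.
The cable tension T acts at 3.58 m; only its component perpendicular to the boom, T sinθ, produces torque. sinθ = h/√(h²+d²) = 1.67/√(1.67²+3.58²) = 0.4227.
Setting net torque to zero: T × 3.58 × 0.4227 = 645.8 → T = 645.8 / 1.513 = 427 N.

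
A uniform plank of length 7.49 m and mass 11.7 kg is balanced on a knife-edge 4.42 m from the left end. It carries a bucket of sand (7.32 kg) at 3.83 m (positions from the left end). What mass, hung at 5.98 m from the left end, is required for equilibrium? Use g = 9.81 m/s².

About the knife-edge (at 4.42 m from the left end):
Beam weight: 11.7 × 9.81 = 114.8 N down at 3.745 m → arm 0.675 m, τ = 114.8 × 0.675 = 77.49 N·m counterclockwise.
Bucket of sand: 7.32 × 9.81 = 71.81 N down at 3.83 m → arm 0.59 m, τ = 71.81 × 0.59 = 42.37 N·m counterclockwise.
Net moment of known loads = 119.9 N·m counterclockwise.
An unknown mass m at 5.98 m has arm 1.56 m; its moment is m·g·1.56 clockwise.
Στ = 0 ⇒ m × 9.81 × 1.56 = 119.9 ⇒ m = 119.9 / (9.81 × 1.56) = 7.83 kg.

m ≈ 7.83 kg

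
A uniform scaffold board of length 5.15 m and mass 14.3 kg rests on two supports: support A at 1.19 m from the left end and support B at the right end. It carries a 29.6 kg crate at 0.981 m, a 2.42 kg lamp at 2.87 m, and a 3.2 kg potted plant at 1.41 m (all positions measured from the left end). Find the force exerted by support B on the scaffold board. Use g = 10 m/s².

R_B ≈ 46.4 N

About support A:
Beam weight: 14.3 × 10 = 143 N down at 2.575 m → arm 1.385 m, τ = 143 × 1.385 = 198.1 N·m clockwise.
Crate: 29.6 × 10 = 296 N down at 0.981 m → arm 0.209 m, τ = 296 × 0.209 = 61.86 N·m counterclockwise.
Lamp: 2.42 × 10 = 24.2 N down at 2.87 m → arm 1.68 m, τ = 24.2 × 1.68 = 40.66 N·m clockwise.
Potted plant: 3.2 × 10 = 32 N down at 1.41 m → arm 0.22 m, τ = 32 × 0.22 = 7.04 N·m clockwise.
Net load moment about support A = 183.9 N·m clockwise.
Reaction R at support B is upward at 5.15 m, arm 3.96 m → moment R × 3.96 counterclockwise.
For rotational equilibrium, R × 3.96 = 183.9, so R = 46.4 N.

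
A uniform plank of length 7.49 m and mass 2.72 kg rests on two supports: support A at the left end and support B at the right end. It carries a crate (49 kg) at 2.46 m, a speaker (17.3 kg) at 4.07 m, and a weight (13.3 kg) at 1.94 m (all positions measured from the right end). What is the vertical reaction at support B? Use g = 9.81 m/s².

About support A:
Beam weight: 2.72 × 9.81 = 26.68 N down at 3.745 m → arm 3.745 m, τ = 26.68 × 3.745 = 99.92 N·m clockwise.
Crate: 49 × 9.81 = 480.7 N down at 2.46 m → arm 5.03 m, τ = 480.7 × 5.03 = 2418 N·m clockwise.
Speaker: 17.3 × 9.81 = 169.7 N down at 4.07 m → arm 3.42 m, τ = 169.7 × 3.42 = 580.4 N·m clockwise.
Weight: 13.3 × 9.81 = 130.5 N down at 1.94 m → arm 5.55 m, τ = 130.5 × 5.55 = 724.3 N·m clockwise.
Net load moment about support A = 3823 N·m clockwise.
Reaction R at support B is upward at 0 m, arm 7.49 m → moment R × 7.49 counterclockwise.
Στ = 0 ⇒ R × 7.49 = 3823 ⇒ R = 510 N.

R_B ≈ 510 N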